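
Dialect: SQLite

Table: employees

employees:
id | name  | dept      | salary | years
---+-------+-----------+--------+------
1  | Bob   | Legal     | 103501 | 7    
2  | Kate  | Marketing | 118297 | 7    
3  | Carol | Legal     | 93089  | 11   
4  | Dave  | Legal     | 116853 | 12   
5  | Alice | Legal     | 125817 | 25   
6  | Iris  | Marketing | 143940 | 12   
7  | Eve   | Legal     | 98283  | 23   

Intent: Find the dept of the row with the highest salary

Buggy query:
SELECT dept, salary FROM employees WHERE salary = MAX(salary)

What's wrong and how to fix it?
Bug: MAX(salary) is an aggregate and cannot be used directly in WHERE

Fix: Use a subquery: WHERE salary = (SELECT MAX(salary) FROM employees)

Corrected query:
SELECT dept, salary FROM employees WHERE salary = (SELECT MAX(salary) FROM employees)

Result:
dept      | salary
----------+-------
Marketing | 143940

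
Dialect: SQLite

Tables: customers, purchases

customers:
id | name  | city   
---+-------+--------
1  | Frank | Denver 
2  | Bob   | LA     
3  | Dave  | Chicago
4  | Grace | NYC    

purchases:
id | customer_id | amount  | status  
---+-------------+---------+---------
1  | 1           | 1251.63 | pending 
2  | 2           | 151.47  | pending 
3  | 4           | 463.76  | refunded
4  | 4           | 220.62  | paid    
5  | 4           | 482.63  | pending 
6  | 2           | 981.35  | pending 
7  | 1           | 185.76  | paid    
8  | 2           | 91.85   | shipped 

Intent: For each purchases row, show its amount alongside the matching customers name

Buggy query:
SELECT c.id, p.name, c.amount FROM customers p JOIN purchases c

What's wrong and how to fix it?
Bug: JOIN with no ON clause produces a cartesian product; every purchases row pairs with every customers row

Fix: Specify the join condition linking the foreign key to the parent id

Corrected query:
SELECT c.id, p.name, c.amount FROM customers p JOIN purchases c ON c.customer_id = p.id

Result:
id | name  | amount 
---+-------+--------
1  | Frank | 1251.63
2  | Bob   | 151.47 
3  | Grace | 463.76 
4  | Grace | 220.62 
5  | Grace | 482.63 
6  | Bob   | 981.35 
7  | Frank | 185.76 
8  | Bob   | 91.85  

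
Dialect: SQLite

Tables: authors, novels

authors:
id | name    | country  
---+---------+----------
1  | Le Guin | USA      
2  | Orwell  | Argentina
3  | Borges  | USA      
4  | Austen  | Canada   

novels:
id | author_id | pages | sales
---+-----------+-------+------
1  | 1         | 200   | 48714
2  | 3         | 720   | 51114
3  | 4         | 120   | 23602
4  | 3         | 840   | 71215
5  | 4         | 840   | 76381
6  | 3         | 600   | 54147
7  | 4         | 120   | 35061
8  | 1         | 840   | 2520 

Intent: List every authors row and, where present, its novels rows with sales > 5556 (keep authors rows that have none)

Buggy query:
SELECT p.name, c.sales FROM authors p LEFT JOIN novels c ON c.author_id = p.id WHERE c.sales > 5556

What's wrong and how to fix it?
Bug: Filtering c.sales in WHERE discards the NULL rows produced by LEFT JOIN, turning it into an inner join

Fix: Put 'c.sales > 5556' in the JOIN's ON clause instead of WHERE

Corrected query:
SELECT p.name, c.sales FROM authors p LEFT JOIN novels c ON c.author_id = p.id AND c.sales > 5556

Result:
name    | sales
--------+------
Le Guin | 48714
Orwell  | NULL 
Borges  | 51114
Borges  | 54147
Borges  | 71215
Austen  | 23602
Austen  | 35061
Austen  | 76381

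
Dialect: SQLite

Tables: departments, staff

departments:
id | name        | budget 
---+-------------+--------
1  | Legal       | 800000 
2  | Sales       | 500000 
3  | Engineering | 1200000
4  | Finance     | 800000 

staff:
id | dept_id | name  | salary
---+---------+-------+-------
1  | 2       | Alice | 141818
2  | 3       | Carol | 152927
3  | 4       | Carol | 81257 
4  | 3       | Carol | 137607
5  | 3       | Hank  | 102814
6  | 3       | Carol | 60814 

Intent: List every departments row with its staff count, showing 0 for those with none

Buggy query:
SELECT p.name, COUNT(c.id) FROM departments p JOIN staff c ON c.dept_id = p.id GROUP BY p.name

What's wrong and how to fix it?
Bug: An inner join excludes parents with zero children

Fix: Use LEFT JOIN so parents without children still appear (COUNT(c.id) gives 0)

Corrected query:
SELECT p.name, COUNT(c.id) FROM departments p LEFT JOIN staff c ON c.dept_id = p.id GROUP BY p.name

Result:
name        | COUNT(c.id)
------------+------------
Engineering | 4          
Finance     | 1          
Legal       | 0          
Sales       | 1          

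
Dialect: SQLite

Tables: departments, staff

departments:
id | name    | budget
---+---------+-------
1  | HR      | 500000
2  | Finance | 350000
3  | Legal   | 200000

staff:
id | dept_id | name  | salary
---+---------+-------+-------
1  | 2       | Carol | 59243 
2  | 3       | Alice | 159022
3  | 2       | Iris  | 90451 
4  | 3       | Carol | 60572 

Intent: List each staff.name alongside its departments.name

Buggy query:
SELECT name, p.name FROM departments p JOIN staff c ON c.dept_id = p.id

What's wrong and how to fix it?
Bug: Both tables have a 'name' column; the unqualified reference is ambiguous

Fix: Qualify the column with its table alias (c.name)

Corrected query:
SELECT c.name, p.name FROM departments p JOIN staff c ON c.dept_id = p.id

Result:
name  | name   
------+--------
Carol | Finance
Alice | Legal  
Iris  | Finance
Carol | Legal  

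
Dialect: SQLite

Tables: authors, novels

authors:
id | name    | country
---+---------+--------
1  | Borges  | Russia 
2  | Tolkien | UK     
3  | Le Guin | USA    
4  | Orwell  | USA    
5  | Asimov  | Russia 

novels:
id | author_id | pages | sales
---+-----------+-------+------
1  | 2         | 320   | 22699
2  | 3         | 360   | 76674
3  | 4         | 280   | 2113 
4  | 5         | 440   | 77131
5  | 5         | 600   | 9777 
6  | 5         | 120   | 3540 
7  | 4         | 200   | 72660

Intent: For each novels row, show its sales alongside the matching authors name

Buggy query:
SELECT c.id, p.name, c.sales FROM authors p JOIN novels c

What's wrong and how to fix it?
Bug: Missing join condition: each novels row is matched to all authors rows instead of just its own

Fix: Add ON c.author_id = p.id to the JOIN

Corrected query:
SELECT c.id, p.name, c.sales FROM authors p JOIN novels c ON c.author_id = p.id

Result:
id | name    | sales
---+---------+------
1  | Tolkien | 22699
2  | Le Guin | 76674
3  | Orwell  | 2113 
4  | Asimov  | 77131
5  | Asimov  | 9777 
6  | Asimov  | 3540 
7  | Orwell  | 72660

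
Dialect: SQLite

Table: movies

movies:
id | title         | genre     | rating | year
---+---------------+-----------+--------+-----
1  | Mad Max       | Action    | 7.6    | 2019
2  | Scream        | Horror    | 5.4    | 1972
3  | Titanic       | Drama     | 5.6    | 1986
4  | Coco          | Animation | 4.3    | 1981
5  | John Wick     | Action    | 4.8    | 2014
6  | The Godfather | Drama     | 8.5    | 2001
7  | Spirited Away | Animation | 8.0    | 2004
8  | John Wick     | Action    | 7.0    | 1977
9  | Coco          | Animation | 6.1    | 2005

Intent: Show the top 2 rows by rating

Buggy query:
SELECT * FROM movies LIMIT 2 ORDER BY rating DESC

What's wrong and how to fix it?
Bug: LIMIT must come after ORDER BY

Fix: Sort with ORDER BY, then apply LIMIT

Corrected query:
SELECT * FROM movies ORDER BY rating DESC LIMIT 2

Result:
id | title         | genre     | rating | year
---+---------------+-----------+--------+-----
6  | The Godfather | Drama     | 8.5    | 2001
7  | Spirited Away | Animation | 8      | 2004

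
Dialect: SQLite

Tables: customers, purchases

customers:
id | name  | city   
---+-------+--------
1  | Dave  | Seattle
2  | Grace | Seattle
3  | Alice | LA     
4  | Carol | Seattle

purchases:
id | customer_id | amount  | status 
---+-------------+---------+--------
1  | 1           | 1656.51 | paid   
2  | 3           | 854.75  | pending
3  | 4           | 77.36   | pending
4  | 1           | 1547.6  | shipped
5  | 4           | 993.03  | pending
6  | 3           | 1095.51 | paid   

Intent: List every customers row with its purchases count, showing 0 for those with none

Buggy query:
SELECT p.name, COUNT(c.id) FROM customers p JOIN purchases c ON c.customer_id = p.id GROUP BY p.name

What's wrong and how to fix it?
Bug: INNER JOIN drops customers rows that have no matching purchases rows

Fix: Switch to LEFT JOIN to retain unmatched parent rows

Corrected query:
SELECT p.name, COUNT(c.id) FROM customers p LEFT JOIN purchases c ON c.customer_id = p.id GROUP BY p.name

Result:
name  | COUNT(c.id)
------+------------
Alice | 2          
Carol | 2          
Dave  | 2          
Grace | 0          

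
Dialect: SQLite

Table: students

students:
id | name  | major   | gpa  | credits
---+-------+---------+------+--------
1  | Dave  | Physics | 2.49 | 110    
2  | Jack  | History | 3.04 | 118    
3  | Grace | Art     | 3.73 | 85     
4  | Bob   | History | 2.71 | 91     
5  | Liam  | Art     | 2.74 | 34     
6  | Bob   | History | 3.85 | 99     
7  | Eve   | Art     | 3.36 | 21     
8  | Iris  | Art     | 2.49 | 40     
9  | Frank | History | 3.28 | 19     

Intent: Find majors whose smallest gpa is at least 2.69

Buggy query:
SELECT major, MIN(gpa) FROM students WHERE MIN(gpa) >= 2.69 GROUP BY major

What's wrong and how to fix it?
Bug: MIN() in WHERE is a misuse of aggregate

Fix: Replace WHERE with HAVING after the GROUP BY

Corrected query:
SELECT major, MIN(gpa) FROM students GROUP BY major HAVING MIN(gpa) >= 2.69

Result:
major   | MIN(gpa)
--------+---------
History | 2.71    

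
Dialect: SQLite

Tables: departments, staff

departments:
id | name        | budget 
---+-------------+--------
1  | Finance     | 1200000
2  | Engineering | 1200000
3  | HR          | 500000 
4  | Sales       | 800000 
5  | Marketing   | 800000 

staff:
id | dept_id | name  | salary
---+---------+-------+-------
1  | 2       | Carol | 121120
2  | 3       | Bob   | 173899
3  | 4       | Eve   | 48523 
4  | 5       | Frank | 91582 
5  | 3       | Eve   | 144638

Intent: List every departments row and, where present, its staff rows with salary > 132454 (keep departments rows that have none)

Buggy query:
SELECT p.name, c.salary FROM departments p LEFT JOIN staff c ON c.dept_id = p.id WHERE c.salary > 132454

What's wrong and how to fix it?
Bug: Filtering c.salary in WHERE discards the NULL rows produced by LEFT JOIN, turning it into an inner join

Fix: Put 'c.salary > 132454' in the JOIN's ON clause instead of WHERE

Corrected query:
SELECT p.name, c.salary FROM departments p LEFT JOIN staff c ON c.dept_id = p.id AND c.salary > 132454

Result:
name        | salary
------------+-------
Finance     | NULL  
Engineering | NULL  
HR          | 144638
HR          | 173899
Sales       | NULL  
Marketing   | NULL  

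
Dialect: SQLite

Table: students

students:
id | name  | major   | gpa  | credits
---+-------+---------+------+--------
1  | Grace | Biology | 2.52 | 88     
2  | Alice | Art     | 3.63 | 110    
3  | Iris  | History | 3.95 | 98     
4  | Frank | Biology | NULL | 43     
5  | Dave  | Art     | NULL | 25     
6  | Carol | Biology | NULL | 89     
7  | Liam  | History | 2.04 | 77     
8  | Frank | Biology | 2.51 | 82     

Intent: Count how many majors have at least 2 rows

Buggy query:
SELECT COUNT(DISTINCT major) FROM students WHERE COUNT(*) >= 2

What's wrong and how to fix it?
Bug: WHERE filters individual rows, not groups, so a group-level COUNT is invalid there

Fix: Group first with HAVING COUNT(*) >= 2, then COUNT the resulting groups

Corrected query:
SELECT COUNT(*) FROM (SELECT major FROM students GROUP BY major HAVING COUNT(*) >= 2)

Result:
COUNT(*)
--------
3       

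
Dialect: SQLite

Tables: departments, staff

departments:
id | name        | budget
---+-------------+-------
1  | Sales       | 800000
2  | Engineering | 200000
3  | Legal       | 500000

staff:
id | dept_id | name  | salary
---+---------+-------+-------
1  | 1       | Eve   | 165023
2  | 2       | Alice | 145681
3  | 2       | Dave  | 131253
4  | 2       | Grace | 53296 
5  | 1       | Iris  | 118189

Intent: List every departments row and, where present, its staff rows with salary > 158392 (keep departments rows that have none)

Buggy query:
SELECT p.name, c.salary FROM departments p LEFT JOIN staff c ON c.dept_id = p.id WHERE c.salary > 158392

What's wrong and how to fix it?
Bug: A WHERE condition on the right-hand table after LEFT JOIN drops unmatched parents

Fix: Put 'c.salary > 158392' in the JOIN's ON clause instead of WHERE

Corrected query:
SELECT p.name, c.salary FROM departments p LEFT JOIN staff c ON c.dept_id = p.id AND c.salary > 158392

Result:
name        | salary
------------+-------
Sales       | 165023
Engineering | NULL  
Legal       | NULL  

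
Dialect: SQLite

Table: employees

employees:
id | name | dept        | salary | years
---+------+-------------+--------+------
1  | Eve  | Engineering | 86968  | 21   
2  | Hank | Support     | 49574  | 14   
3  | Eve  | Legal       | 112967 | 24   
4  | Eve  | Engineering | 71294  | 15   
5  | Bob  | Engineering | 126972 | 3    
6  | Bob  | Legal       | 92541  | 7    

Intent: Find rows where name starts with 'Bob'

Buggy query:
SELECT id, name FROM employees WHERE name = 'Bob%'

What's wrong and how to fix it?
Bug: '=' compares the literal string including the % character; pattern matching needs LIKE

Fix: Use LIKE for wildcard pattern matching

Corrected query:
SELECT id, name FROM employees WHERE name LIKE 'Bob%'

Result:
id | name
---+-----
5  | Bob 
6  | Bob 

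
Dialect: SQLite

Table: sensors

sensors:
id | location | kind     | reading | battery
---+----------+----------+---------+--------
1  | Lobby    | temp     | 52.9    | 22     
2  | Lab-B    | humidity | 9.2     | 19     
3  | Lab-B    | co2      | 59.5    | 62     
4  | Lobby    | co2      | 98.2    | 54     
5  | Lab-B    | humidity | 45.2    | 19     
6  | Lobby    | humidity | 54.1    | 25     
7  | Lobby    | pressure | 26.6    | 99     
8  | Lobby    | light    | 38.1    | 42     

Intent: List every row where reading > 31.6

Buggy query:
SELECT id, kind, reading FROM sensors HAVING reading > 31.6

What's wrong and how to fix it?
Bug: HAVING filters the output of aggregation, but this query has no GROUP BY and no aggregate functions, so SQLite rejects it (HAVING clause on a non-aggregate query); the condition here is per row

Fix: Replace HAVING with WHERE since the condition applies to individual rows

Corrected query:
SELECT id, kind, reading FROM sensors WHERE reading > 31.6

Result:
id | kind     | reading
---+----------+--------
1  | temp     | 52.9   
3  | co2      | 59.5   
4  | co2      | 98.2   
5  | humidity | 45.2   
6  | humidity | 54.1   
8  | light    | 38.1   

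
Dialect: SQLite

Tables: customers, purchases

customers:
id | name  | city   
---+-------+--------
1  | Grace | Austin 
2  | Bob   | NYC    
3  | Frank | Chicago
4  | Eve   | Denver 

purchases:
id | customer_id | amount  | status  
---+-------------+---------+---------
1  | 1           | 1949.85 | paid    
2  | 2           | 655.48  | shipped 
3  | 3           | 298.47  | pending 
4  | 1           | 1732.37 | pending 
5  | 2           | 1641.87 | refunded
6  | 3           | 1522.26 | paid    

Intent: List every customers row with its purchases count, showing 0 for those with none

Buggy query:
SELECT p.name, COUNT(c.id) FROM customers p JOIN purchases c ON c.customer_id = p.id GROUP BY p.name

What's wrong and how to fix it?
Bug: INNER JOIN drops customers rows that have no matching purchases rows

Fix: Use LEFT JOIN so parents without children still appear (COUNT(c.id) gives 0)

Corrected query:
SELECT p.name, COUNT(c.id) FROM customers p LEFT JOIN purchases c ON c.customer_id = p.id GROUP BY p.name

Result:
name  | COUNT(c.id)
------+------------
Bob   | 2          
Eve   | 0          
Frank | 2          
Grace | 2          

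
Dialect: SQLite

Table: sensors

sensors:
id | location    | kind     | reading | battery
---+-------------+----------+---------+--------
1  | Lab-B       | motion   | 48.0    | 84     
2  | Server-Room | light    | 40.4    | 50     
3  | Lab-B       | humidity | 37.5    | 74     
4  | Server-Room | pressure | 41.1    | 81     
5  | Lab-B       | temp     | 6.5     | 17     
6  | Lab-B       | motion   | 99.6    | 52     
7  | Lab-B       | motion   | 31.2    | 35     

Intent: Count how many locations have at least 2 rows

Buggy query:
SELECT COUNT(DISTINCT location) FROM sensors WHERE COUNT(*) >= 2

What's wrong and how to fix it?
Bug: WHERE filters individual rows, not groups, so a group-level COUNT is invalid there

Fix: Use a subquery that GROUPs and filters with HAVING, then count its rows

Corrected query:
SELECT COUNT(*) FROM (SELECT location FROM sensors GROUP BY location HAVING COUNT(*) >= 2)

Result:
COUNT(*)
--------
2       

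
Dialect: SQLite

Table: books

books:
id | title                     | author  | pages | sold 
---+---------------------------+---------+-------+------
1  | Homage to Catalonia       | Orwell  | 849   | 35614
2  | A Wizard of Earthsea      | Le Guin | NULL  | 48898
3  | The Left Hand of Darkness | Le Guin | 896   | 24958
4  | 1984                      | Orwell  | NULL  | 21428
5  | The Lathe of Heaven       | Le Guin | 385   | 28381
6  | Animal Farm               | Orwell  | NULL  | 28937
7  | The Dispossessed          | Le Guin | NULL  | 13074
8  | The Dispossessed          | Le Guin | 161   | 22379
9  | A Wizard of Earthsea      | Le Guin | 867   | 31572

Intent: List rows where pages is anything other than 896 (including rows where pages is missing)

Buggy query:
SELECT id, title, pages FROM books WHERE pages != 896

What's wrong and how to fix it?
Bug: 'pages != 896' is unknown when pages is NULL, so NULL rows are silently excluded

Fix: Handle NULL separately with IS NULL alongside the inequality

Corrected query:
SELECT id, title, pages FROM books WHERE pages != 896 OR pages IS NULL

Result:
id | title                | pages
---+----------------------+------
1  | Homage to Catalonia  | 849  
2  | A Wizard of Earthsea | NULL 
4  | 1984                 | NULL 
5  | The Lathe of Heaven  | 385  
6  | Animal Farm          | NULL 
7  | The Dispossessed     | NULL 
8  | The Dispossessed     | 161  
9  | A Wizard of Earthsea | 867  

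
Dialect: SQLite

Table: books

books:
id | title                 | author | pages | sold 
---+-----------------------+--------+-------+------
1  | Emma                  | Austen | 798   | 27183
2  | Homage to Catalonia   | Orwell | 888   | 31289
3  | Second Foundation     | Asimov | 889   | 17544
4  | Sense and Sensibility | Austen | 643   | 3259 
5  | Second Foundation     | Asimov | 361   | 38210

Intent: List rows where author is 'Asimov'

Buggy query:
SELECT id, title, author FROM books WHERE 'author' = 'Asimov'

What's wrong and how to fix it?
Bug: 'author' in single quotes is a string literal, not the column; the comparison is literal-vs-literal and never true

Fix: Reference the column as author without single quotes

Corrected query:
SELECT id, title, author FROM books WHERE author = 'Asimov'

Result:
id | title             | author
---+-------------------+-------
3  | Second Foundation | Asimov
5  | Second Foundation | Asimov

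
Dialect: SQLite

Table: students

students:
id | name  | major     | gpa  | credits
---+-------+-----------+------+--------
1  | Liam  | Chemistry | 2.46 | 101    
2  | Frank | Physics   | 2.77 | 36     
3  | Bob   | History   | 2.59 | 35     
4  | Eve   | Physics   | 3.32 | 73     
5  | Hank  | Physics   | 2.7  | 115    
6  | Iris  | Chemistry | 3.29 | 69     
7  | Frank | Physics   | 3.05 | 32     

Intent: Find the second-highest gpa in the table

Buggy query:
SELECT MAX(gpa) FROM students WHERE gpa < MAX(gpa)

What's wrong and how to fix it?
Bug: MAX(gpa) on the right of the comparison is an aggregate-in-WHERE error

Fix: Compute the overall MAX in a subquery, then take MAX of rows below it

Corrected query:
SELECT MAX(gpa) FROM students WHERE gpa < (SELECT MAX(gpa) FROM students)

Result:
MAX(gpa)
--------
3.29    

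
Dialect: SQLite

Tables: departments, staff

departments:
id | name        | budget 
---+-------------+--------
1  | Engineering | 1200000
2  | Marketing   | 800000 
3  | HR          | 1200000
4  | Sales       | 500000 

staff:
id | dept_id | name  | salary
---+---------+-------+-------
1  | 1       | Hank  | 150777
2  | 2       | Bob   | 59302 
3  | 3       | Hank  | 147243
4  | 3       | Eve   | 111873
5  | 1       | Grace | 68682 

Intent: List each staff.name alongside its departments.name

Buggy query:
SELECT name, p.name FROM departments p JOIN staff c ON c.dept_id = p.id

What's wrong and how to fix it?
Bug: 'name' exists in both joined tables, so the database can't tell which one is meant

Fix: Prefix ambiguous columns with the table alias

Corrected query:
SELECT c.name, p.name FROM departments p JOIN staff c ON c.dept_id = p.id

Result:
name  | name       
------+------------
Hank  | Engineering
Bob   | Marketing  
Hank  | HR         
Eve   | HR         
Grace | Engineering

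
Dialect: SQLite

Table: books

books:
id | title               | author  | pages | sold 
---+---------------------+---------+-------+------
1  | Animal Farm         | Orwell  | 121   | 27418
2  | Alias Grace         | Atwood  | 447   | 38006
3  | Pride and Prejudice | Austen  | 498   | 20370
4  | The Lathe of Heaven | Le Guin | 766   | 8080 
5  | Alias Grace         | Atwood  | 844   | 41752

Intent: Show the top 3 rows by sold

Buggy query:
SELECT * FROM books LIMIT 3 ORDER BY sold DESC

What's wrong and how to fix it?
Bug: ORDER BY cannot follow LIMIT; LIMIT is the final clause

Fix: Swap the clauses: ORDER BY first, then LIMIT

Corrected query:
SELECT * FROM books ORDER BY sold DESC LIMIT 3

Result:
id | title       | author | pages | sold 
---+-------------+--------+-------+------
5  | Alias Grace | Atwood | 844   | 41752
2  | Alias Grace | Atwood | 447   | 38006
1  | Animal Farm | Orwell | 121   | 27418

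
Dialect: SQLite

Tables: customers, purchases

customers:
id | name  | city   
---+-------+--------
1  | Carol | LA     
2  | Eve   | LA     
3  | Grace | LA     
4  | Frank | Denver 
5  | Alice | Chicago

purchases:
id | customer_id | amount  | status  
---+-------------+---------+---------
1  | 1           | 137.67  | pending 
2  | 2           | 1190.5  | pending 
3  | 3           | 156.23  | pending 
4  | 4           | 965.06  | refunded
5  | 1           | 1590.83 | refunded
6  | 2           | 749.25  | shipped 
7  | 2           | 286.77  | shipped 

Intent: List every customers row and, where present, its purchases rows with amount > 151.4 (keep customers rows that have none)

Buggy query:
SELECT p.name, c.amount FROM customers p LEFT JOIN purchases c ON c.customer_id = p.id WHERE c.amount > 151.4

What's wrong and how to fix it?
Bug: Filtering c.amount in WHERE discards the NULL rows produced by LEFT JOIN, turning it into an inner join

Fix: Move the right-table condition into the ON clause so unmatched parents are kept

Corrected query:
SELECT p.name, c.amount FROM customers p LEFT JOIN purchases c ON c.customer_id = p.id AND c.amount > 151.4

Result:
name  | amount 
------+--------
Carol | 1590.83
Eve   | 286.77 
Eve   | 749.25 
Eve   | 1190.5 
Grace | 156.23 
Frank | 965.06 
Alice | NULL   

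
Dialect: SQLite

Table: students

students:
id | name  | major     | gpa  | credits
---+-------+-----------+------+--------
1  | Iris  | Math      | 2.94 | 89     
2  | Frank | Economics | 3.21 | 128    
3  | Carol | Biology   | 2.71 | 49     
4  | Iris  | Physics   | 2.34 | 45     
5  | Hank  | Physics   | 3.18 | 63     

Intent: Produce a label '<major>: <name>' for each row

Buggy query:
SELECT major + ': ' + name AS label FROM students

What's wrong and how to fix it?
Bug: SQLite uses || for string concatenation; + coerces text to numbers (yielding 0)

Fix: Replace + with || to concatenate text

Corrected query:
SELECT major || ': ' || name AS label FROM students

Result:
label           
----------------
Math: Iris      
Economics: Frank
Biology: Carol  
Physics: Iris   
Physics: Hank   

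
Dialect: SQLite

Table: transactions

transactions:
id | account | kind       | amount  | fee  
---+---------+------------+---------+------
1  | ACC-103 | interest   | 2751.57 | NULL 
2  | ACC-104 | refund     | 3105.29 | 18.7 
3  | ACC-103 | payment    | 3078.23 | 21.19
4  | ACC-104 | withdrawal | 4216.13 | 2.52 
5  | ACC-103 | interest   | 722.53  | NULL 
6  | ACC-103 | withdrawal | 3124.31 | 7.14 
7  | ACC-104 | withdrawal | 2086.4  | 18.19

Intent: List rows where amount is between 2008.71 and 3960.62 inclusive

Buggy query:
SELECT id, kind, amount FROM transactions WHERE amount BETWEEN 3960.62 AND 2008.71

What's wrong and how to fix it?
Bug: BETWEEN expects the lower bound first; with 3960.62 AND 2008.71 the range is empty

Fix: Write BETWEEN 2008.71 AND 3960.62

Corrected query:
SELECT id, kind, amount FROM transactions WHERE amount BETWEEN 2008.71 AND 3960.62

Result:
id | kind       | amount 
---+------------+--------
1  | interest   | 2751.57
2  | refund     | 3105.29
3  | payment    | 3078.23
6  | withdrawal | 3124.31
7  | withdrawal | 2086.4 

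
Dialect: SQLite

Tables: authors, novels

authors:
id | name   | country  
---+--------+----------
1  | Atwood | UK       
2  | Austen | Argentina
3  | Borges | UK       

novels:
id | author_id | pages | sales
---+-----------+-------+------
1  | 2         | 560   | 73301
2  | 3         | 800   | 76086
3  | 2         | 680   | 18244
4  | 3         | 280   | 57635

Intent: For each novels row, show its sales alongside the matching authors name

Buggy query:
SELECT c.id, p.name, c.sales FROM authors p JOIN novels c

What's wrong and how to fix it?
Bug: Missing join condition: each novels row is matched to all authors rows instead of just its own

Fix: Specify the join condition linking the foreign key to the parent id

Corrected query:
SELECT c.id, p.name, c.sales FROM authors p JOIN novels c ON c.author_id = p.id

Result:
id | name   | sales
---+--------+------
1  | Austen | 73301
2  | Borges | 76086
3  | Austen | 18244
4  | Borges | 57635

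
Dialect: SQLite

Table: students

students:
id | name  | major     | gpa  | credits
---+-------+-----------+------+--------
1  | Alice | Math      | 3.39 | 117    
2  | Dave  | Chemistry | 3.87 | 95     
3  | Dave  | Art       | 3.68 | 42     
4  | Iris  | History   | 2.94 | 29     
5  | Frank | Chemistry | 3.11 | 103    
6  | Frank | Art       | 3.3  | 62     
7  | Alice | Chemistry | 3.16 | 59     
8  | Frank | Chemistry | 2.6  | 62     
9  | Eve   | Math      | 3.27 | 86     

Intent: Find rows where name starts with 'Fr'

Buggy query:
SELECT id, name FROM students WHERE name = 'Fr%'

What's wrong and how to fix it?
Bug: '=' compares the literal string including the % character; pattern matching needs LIKE

Fix: Replace '=' with LIKE so 'Fr%' is treated as a pattern

Corrected query:
SELECT id, name FROM students WHERE name LIKE 'Fr%'

Result:
id | name 
---+------
5  | Frank
6  | Frank
8  | Frank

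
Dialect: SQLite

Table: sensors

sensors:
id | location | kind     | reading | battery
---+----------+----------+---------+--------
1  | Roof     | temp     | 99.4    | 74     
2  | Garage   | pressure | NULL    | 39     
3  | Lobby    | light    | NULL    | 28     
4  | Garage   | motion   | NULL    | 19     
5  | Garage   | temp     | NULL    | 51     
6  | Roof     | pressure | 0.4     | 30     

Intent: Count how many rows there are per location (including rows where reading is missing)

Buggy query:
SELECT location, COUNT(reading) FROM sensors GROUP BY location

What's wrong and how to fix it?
Bug: COUNT(column) counts non-NULL values only; rows with NULL reading aren't counted

Fix: Use COUNT(*) to count all rows regardless of NULL

Corrected query:
SELECT location, COUNT(*) FROM sensors GROUP BY location

Result:
location | COUNT(*)
---------+---------
Garage   | 3       
Lobby    | 1       
Roof     | 2       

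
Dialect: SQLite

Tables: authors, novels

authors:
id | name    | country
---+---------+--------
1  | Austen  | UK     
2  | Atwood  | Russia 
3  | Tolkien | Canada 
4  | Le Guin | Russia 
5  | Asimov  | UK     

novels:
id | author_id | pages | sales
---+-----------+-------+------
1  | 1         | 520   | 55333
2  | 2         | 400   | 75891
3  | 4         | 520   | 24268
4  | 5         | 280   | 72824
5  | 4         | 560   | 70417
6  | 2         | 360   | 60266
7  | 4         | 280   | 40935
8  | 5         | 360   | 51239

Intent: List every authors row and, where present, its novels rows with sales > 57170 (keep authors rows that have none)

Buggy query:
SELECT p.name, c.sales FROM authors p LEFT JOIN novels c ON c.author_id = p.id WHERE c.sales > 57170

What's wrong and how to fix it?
Bug: A WHERE condition on the right-hand table after LEFT JOIN drops unmatched parents

Fix: Put 'c.sales > 57170' in the JOIN's ON clause instead of WHERE

Corrected query:
SELECT p.name, c.sales FROM authors p LEFT JOIN novels c ON c.author_id = p.id AND c.sales > 57170

Result:
name    | sales
--------+------
Austen  | NULL 
Atwood  | 60266
Atwood  | 75891
Tolkien | NULL 
Le Guin | 70417
Asimov  | 72824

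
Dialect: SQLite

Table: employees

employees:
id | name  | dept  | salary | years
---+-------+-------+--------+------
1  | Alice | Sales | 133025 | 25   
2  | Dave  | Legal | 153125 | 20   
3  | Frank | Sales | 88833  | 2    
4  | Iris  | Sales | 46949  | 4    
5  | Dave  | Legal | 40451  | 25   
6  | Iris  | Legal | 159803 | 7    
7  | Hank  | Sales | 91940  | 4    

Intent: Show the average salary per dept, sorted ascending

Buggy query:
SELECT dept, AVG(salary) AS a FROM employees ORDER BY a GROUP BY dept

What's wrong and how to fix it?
Bug: GROUP BY must precede ORDER BY

Fix: Reorder: SELECT … FROM … GROUP BY … ORDER BY …

Corrected query:
SELECT dept, AVG(salary) AS a FROM employees GROUP BY dept ORDER BY a

Result:
dept  | a       
------+---------
Sales | 90186.75
Legal | 117793  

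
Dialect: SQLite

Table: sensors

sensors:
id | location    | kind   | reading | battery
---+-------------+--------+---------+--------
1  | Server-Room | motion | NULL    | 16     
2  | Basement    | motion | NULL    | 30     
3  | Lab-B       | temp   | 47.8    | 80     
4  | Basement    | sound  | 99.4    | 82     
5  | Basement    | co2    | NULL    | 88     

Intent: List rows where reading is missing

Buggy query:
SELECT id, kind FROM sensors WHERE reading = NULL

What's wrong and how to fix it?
Bug: Comparing to NULL with '=' never matches; NULL = NULL is unknown, not true

Fix: Use IS NULL to test for NULL

Corrected query:
SELECT id, kind FROM sensors WHERE reading IS NULL

Result:
id | kind  
---+-------
1  | motion
2  | motion
5  | co2   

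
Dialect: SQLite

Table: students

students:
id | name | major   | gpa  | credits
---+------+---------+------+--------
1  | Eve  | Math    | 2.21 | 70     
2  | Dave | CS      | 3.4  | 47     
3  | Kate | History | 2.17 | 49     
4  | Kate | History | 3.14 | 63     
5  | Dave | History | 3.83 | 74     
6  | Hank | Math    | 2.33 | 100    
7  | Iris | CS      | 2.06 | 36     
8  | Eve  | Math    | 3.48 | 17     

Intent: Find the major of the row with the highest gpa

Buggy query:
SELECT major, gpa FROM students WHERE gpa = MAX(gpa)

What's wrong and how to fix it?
Bug: MAX(gpa) is an aggregate and cannot be used directly in WHERE

Fix: Wrap MAX in a scalar subquery so WHERE compares against a single value

Corrected query:
SELECT major, gpa FROM students WHERE gpa = (SELECT MAX(gpa) FROM students)

Result:
major   | gpa 
--------+-----
History | 3.83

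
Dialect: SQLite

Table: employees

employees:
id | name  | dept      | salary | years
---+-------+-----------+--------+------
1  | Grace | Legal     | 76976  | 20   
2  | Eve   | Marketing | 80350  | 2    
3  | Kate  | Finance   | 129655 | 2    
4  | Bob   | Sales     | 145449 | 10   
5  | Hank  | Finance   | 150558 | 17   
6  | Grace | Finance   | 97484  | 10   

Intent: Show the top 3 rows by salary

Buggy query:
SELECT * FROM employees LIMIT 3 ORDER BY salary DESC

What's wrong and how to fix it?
Bug: ORDER BY cannot follow LIMIT; LIMIT is the final clause

Fix: Sort with ORDER BY, then apply LIMIT

Corrected query:
SELECT * FROM employees ORDER BY salary DESC LIMIT 3

Result:
id | name | dept    | salary | years
---+------+---------+--------+------
5  | Hank | Finance | 150558 | 17   
4  | Bob  | Sales   | 145449 | 10   
3  | Kate | Finance | 129655 | 2    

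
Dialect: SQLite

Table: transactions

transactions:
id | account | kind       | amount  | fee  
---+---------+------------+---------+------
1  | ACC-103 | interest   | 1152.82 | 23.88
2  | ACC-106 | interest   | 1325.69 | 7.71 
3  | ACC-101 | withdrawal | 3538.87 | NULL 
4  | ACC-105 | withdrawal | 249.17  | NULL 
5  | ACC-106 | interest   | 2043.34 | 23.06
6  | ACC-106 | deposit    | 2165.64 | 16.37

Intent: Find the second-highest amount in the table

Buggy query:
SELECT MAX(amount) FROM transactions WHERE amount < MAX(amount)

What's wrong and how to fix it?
Bug: The inner MAX is an aggregate inside WHERE, which is not allowed

Fix: Put the inner MAX in a scalar subquery

Corrected query:
SELECT MAX(amount) FROM transactions WHERE amount < (SELECT MAX(amount) FROM transactions)

Result:
MAX(amount)
-----------
2165.64    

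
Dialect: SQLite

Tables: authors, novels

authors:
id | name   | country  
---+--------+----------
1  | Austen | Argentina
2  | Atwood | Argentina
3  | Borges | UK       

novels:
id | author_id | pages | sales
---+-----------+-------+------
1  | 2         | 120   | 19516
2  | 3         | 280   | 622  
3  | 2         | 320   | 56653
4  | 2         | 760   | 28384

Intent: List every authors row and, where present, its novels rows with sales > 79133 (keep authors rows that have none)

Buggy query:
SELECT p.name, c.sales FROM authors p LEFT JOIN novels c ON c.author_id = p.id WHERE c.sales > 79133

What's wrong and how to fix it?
Bug: A WHERE condition on the right-hand table after LEFT JOIN drops unmatched parents

Fix: Move the right-table condition into the ON clause so unmatched parents are kept

Corrected query:
SELECT p.name, c.sales FROM authors p LEFT JOIN novels c ON c.author_id = p.id AND c.sales > 79133

Result:
name   | sales
-------+------
Austen | NULL 
Atwood | NULL 
Borges | NULL 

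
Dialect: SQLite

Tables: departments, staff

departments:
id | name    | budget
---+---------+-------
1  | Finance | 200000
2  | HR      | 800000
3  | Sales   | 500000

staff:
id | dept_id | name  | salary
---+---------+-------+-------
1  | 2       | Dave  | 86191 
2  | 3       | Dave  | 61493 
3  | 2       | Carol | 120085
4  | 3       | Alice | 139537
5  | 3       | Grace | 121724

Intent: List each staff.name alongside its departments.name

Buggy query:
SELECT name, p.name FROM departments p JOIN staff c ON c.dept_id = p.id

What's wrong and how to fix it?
Bug: Both tables have a 'name' column; the unqualified reference is ambiguous

Fix: Prefix ambiguous columns with the table alias

Corrected query:
SELECT c.name, p.name FROM departments p JOIN staff c ON c.dept_id = p.id

Result:
name  | name 
------+------
Dave  | HR   
Dave  | Sales
Carol | HR   
Alice | Sales
Grace | Sales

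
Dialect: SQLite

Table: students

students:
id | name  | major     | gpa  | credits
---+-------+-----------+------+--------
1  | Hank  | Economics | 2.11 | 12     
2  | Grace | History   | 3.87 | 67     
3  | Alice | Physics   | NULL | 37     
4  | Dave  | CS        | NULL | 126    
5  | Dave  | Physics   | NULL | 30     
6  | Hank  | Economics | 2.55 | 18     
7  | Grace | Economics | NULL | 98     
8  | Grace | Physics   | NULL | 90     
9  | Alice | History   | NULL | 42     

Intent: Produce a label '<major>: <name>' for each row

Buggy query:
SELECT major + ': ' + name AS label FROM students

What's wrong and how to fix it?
Bug: '+' is numeric addition; on text columns SQLite converts them to 0 instead of concatenating

Fix: Use the || operator for string concatenation

Corrected query:
SELECT major || ': ' || name AS label FROM students

Result:
label           
----------------
Economics: Hank 
History: Grace  
Physics: Alice  
CS: Dave        
Physics: Dave   
Economics: Hank 
Economics: Grace
Physics: Grace  
History: Alice  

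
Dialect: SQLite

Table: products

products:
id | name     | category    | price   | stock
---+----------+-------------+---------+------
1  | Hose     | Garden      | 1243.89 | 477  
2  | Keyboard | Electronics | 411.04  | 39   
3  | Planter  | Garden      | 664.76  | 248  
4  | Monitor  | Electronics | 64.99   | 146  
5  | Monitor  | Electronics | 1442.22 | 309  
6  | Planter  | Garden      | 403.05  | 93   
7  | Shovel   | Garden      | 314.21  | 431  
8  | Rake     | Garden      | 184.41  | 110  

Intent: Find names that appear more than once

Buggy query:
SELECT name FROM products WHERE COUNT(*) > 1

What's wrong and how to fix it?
Bug: WHERE can't reference COUNT(*); aggregates are computed after WHERE

Fix: GROUP BY name, then filter groups with HAVING COUNT(*) > 1

Corrected query:
SELECT name FROM products GROUP BY name HAVING COUNT(*) > 1

Result:
name   
-------
Monitor
Planter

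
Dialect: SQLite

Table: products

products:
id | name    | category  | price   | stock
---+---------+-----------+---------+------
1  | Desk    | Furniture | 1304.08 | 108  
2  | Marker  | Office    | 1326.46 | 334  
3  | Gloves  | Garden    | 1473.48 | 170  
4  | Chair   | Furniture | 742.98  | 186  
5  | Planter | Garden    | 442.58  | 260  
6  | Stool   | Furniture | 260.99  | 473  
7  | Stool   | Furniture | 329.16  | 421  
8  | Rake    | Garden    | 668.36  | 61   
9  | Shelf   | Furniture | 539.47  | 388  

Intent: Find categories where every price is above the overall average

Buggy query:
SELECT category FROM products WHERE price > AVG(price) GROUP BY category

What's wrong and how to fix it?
Bug: AVG() is an aggregate; it can't sit directly in WHERE

Fix: Compute the overall average in a scalar subquery and compare each group's MIN against it in HAVING

Corrected query:
SELECT category FROM products GROUP BY category HAVING MIN(price) > (SELECT AVG(price) FROM products)

Result:
category
--------
Office  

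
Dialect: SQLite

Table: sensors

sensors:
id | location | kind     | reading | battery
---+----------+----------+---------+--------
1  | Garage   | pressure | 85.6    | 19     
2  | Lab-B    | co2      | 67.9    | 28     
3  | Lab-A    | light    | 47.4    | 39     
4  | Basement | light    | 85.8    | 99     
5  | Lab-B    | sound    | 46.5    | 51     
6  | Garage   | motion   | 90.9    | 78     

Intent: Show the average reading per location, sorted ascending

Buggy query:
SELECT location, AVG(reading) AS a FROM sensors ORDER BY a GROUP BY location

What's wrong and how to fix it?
Bug: ORDER BY appears before GROUP BY; SQL clause order requires GROUP BY first

Fix: Reorder: SELECT … FROM … GROUP BY … ORDER BY …

Corrected query:
SELECT location, AVG(reading) AS a FROM sensors GROUP BY location ORDER BY a

Result:
location | a    
---------+------
Lab-A    | 47.4 
Lab-B    | 57.2 
Basement | 85.8 
Garage   | 88.25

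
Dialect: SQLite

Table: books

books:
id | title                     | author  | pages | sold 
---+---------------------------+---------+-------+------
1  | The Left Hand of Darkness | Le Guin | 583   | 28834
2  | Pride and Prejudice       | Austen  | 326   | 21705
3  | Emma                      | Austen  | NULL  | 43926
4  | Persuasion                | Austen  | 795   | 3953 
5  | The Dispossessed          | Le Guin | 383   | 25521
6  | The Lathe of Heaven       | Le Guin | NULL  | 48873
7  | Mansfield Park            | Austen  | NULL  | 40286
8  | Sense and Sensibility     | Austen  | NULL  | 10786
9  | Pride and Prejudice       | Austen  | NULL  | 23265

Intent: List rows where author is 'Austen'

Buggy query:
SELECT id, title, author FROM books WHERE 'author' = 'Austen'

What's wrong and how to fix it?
Bug: Single quotes denote string literals in SQL; the column name is being compared as a constant string

Fix: Reference the column as author without single quotes

Corrected query:
SELECT id, title, author FROM books WHERE author = 'Austen'

Result:
id | title                 | author
---+-----------------------+-------
2  | Pride and Prejudice   | Austen
3  | Emma                  | Austen
4  | Persuasion            | Austen
7  | Mansfield Park        | Austen
8  | Sense and Sensibility | Austen
9  | Pride and Prejudice   | Austen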